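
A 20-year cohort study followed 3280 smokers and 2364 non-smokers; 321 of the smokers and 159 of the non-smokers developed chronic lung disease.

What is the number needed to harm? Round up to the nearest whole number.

NNH: 33

risk, smokers = 321/3280 = 0.097866
risk, non-smokers = 159/2364 = 0.067259
absolute risk difference = 0.030607
1 / 0.030607 = 32.672 → round up → 33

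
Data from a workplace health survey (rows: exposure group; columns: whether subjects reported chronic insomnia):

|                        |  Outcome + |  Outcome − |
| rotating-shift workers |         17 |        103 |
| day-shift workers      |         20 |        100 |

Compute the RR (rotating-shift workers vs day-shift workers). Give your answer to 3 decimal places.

risk, rotating-shift workers = 17/120 = 0.1417
risk, day-shift workers = 20/120 = 0.1667
RR = 0.1417 / 0.1667 = 0.850

RR ≈ 0.850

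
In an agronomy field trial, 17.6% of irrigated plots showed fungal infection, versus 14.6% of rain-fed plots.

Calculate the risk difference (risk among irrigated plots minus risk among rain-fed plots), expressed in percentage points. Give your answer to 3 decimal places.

risk difference = 0.1760 − 0.1460 = 0.0300 → 3.000 percentage points

RD ≈ 3.000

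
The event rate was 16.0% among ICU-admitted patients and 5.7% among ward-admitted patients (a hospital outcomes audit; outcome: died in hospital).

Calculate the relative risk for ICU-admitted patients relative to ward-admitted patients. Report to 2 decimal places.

RR = 0.1600 / 0.0570 = 2.81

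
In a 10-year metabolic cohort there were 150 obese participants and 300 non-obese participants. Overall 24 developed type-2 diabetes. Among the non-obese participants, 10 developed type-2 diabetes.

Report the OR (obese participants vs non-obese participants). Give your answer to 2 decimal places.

obese participants with the outcome: 24 − 10 = 14
obese participants without the outcome: 150 − 14 = 136
non-obese participants without the outcome: 300 − 10 = 290
OR = (14 × 290) / (136 × 10) = 4060/1360 ≈ 2.99

OR ≈ 2.99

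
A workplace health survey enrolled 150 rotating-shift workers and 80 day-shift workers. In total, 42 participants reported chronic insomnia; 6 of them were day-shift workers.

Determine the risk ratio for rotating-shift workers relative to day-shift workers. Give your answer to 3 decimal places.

RR = 3.200

rotating-shift workers with the outcome: 42 − 6 = 36
rotating-shift workers without the outcome: 150 − 36 = 114
day-shift workers without the outcome: 80 − 6 = 74
risk, rotating-shift workers = 36/150 = 0.2400
risk, day-shift workers = 6/80 = 0.0750
RR = 0.2400 / 0.0750 = 3.200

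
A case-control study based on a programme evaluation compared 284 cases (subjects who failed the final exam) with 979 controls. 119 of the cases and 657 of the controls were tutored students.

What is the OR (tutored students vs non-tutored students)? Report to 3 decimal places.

OR = (119 × 322) / (657 × 165) = 38318/108405 ≈ 0.353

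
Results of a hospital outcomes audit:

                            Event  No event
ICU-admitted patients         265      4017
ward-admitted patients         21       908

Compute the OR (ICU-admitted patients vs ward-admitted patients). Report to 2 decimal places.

2.85

odds, ICU-admitted patients = 265/4017 = 0.06597
odds, ward-admitted patients = 21/908 = 0.02313
OR = 0.06597 / 0.02313 = 2.85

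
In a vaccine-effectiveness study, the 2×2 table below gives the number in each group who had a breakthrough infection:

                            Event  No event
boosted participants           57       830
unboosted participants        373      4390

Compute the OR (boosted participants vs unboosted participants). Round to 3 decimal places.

odds, boosted participants = 57/830 = 0.0687
odds, unboosted participants = 373/4390 = 0.0850
OR = 0.0687 / 0.0850 = 0.808

0.808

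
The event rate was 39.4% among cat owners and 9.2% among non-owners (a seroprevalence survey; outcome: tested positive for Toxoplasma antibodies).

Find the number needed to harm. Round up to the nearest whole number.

NNH: 4

absolute risk difference = 0.302000
1 / 0.302000 = 3.311 → round up → 4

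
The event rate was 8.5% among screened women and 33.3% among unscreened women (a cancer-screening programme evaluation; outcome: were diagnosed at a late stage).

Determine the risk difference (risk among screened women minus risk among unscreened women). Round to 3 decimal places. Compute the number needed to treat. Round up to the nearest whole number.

RD = -0.248; NNT = 5

risk difference = 0.0850 − 0.3330 = -0.248
absolute risk difference = 0.248000
1 / 0.248000 = 4.032 → round up → 5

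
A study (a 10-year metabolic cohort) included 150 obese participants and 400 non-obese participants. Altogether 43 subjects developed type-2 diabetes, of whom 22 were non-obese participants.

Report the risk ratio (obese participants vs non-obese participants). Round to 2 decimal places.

obese participants with the outcome: 43 − 22 = 21
obese participants without the outcome: 150 − 21 = 129
non-obese participants without the outcome: 400 − 22 = 378
risk, obese participants = 21/150 = 0.1400
risk, non-obese participants = 22/400 = 0.0550
RR = 0.1400 / 0.0550 = 2.55

2.55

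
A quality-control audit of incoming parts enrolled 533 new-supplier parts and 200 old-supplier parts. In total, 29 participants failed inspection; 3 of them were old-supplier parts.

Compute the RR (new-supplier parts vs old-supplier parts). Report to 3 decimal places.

RR: 3.252

new-supplier parts with the outcome: 29 − 3 = 26
new-supplier parts without the outcome: 533 − 26 = 507
old-supplier parts without the outcome: 200 − 3 = 197
risk, new-supplier parts = 26/533 = 0.04878
risk, old-supplier parts = 3/200 = 0.01500
RR = 0.04878 / 0.01500 = 3.252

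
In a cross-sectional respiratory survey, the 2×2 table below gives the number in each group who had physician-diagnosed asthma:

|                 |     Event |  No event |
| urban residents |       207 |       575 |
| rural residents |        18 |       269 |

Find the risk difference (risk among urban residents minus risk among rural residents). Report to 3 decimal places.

0.202

risk, urban residents = 207/782 = 0.2647
risk, rural residents = 18/287 = 0.0627
risk difference = 0.2647 − 0.0627 = 0.202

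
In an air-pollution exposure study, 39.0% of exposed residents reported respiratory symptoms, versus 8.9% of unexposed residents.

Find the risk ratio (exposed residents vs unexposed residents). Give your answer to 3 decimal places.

RR = 0.3900 / 0.0890 = 4.382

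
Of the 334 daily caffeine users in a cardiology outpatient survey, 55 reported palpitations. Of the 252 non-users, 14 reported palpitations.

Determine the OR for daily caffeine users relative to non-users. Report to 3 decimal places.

OR = (55 × 238) / (279 × 14) = 13090/3906 ≈ 3.351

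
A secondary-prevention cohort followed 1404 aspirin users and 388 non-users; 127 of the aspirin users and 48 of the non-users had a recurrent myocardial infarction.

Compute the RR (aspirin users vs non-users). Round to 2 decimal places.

RR: 0.73

risk, aspirin users = 127/1404 = 0.0905
risk, non-users = 48/388 = 0.1237
RR = 0.0905 / 0.1237 = 0.73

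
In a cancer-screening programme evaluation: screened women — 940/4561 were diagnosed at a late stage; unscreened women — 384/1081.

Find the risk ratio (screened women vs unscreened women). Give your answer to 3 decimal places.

risk, screened women = 940/4561 = 0.2061
risk, unscreened women = 384/1081 = 0.3552
RR = 0.2061 / 0.3552 = 0.580

RR = 0.580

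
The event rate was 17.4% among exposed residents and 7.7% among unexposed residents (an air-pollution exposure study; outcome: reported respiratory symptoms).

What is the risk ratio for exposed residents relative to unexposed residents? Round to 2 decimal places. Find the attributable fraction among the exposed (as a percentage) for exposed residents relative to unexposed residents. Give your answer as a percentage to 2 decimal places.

RR = 0.1740 / 0.0770 = 2.26
AR% = (0.1740 − 0.0770) / 0.1740 = 0.5575 → 55.75%

RR = 2.26; AR% = 55.75%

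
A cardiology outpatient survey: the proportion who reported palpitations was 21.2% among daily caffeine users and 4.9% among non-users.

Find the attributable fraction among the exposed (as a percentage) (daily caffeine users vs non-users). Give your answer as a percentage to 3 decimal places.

AR% = (0.21200 − 0.04900) / 0.21200 = 0.7689 → 76.887%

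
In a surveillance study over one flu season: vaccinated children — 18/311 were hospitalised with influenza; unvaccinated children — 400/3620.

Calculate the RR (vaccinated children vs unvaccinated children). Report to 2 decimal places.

risk, vaccinated children = 18/311 = 0.0579
risk, unvaccinated children = 400/3620 = 0.1105
RR = 0.0579 / 0.1105 = 0.52

0.52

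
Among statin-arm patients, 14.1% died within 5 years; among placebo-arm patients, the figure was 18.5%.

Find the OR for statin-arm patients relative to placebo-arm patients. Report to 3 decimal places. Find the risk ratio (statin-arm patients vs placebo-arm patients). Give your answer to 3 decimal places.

OR = 0.723; RR = 0.762

odds, statin-arm patients = 0.1410/0.8590 = 0.1641
odds, placebo-arm patients = 0.1850/0.8150 = 0.2270
OR = 0.1641 / 0.2270 = 0.723
RR = 0.1410 / 0.1850 = 0.762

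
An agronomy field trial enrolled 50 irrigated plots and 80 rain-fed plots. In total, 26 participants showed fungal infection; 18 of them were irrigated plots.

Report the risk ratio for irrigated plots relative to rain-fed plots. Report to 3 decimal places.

irrigated plots without the outcome: 50 − 18 = 32
rain-fed plots with the outcome: 26 − 18 = 8
rain-fed plots without the outcome: 80 − 8 = 72
risk, irrigated plots = 18/50 = 0.3600
risk, rain-fed plots = 8/80 = 0.1000
RR = 0.3600 / 0.1000 = 3.600

RR: 3.600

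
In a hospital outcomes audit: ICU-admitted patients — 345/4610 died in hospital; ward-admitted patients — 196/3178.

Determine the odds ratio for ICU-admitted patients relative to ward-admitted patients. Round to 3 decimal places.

OR = (345 × 2982) / (4265 × 196) = 1028790/835940 ≈ 1.231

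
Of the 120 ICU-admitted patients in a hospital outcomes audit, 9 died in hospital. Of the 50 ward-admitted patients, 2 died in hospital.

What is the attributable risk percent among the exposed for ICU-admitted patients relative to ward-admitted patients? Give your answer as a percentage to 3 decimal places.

risk, ICU-admitted patients = 9/120 = 0.07500
risk, ward-admitted patients = 2/50 = 0.04000
AR% = (0.07500 − 0.04000) / 0.07500 = 0.4667 → 46.667%

AR%: 46.667%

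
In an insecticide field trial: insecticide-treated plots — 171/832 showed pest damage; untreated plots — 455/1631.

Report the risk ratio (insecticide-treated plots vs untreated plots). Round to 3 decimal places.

risk, insecticide-treated plots = 171/832 = 0.2055
risk, untreated plots = 455/1631 = 0.2790
RR = 0.2055 / 0.2790 = 0.737

RR = 0.737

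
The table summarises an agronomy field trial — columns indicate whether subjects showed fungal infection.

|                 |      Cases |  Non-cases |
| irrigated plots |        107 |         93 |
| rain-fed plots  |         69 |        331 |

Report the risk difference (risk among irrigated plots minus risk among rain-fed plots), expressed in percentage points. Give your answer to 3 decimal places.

risk, irrigated plots = 107/200 = 0.5350
risk, rain-fed plots = 69/400 = 0.1725
risk difference = 0.5350 − 0.1725 = 0.3625 → 36.250 percentage points

RD ≈ 36.250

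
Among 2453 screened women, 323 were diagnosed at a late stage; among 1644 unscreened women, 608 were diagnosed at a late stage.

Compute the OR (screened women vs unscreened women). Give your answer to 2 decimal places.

OR = (323 × 1036) / (2130 × 608) = 334628/1295040 ≈ 0.26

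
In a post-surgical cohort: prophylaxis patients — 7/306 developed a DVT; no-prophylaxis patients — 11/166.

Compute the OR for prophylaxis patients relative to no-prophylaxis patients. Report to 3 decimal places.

odds, prophylaxis patients = 7/299 = 0.02341
odds, no-prophylaxis patients = 11/155 = 0.07097
OR = 0.02341 / 0.07097 = 0.330

0.330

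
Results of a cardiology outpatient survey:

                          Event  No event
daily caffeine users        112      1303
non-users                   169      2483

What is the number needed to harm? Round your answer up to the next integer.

NNH: 65

risk, daily caffeine users = 112/1415 = 0.079152
risk, non-users = 169/2652 = 0.063725
absolute risk difference = 0.015426
1 / 0.015426 = 64.826 → round up → 65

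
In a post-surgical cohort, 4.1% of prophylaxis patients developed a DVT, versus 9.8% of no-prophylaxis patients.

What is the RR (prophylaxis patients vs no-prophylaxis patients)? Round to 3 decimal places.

RR = 0.04100 / 0.09800 = 0.418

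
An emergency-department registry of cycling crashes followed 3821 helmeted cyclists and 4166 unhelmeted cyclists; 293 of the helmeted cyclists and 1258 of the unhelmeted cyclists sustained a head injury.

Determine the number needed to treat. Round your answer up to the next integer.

risk, helmeted cyclists = 293/3821 = 0.076681
risk, unhelmeted cyclists = 1258/4166 = 0.301968
absolute risk difference = 0.225287
1 / 0.225287 = 4.439 → round up → 5

5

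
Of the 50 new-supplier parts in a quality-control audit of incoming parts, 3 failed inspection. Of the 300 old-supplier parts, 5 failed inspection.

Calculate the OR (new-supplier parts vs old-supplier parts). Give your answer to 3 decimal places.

OR = 3.766

odds, new-supplier parts = 3/47 = 0.06383
odds, old-supplier parts = 5/295 = 0.01695
OR = 0.06383 / 0.01695 = 3.766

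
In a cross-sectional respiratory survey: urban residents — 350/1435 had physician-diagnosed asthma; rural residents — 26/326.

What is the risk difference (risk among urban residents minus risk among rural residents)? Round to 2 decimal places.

RD ≈ 0.16

risk, urban residents = 350/1435 = 0.2439
risk, rural residents = 26/326 = 0.0798
risk difference = 0.2439 − 0.0798 = 0.16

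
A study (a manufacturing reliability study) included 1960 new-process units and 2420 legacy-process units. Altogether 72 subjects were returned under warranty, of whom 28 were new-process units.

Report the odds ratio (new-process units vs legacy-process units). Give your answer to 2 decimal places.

0.78

new-process units without the outcome: 1960 − 28 = 1932
legacy-process units with the outcome: 72 − 28 = 44
legacy-process units without the outcome: 2420 − 44 = 2376
odds, new-process units = 28/1932 = 0.01449
odds, legacy-process units = 44/2376 = 0.01852
OR = 0.01449 / 0.01852 = 0.78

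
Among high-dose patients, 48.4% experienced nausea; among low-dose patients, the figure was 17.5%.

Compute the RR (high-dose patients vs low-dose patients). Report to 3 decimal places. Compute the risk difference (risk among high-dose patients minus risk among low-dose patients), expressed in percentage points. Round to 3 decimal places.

RR = 2.766; RD = 30.900

RR = 0.4840 / 0.1750 = 2.766
risk difference = 0.4840 − 0.1750 = 0.3090 → 30.900 percentage points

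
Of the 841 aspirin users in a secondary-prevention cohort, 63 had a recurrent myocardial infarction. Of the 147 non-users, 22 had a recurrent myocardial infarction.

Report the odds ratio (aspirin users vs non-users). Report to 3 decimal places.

OR = 0.460

odds, aspirin users = 63/778 = 0.0810
odds, non-users = 22/125 = 0.1760
OR = 0.0810 / 0.1760 = 0.460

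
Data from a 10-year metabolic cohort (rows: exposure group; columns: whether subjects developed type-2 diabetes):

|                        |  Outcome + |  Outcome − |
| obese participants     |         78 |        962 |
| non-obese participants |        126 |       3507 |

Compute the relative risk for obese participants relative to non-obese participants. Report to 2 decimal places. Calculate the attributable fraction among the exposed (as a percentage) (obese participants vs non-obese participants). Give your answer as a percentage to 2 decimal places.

risk, obese participants = 78/1040 = 0.07500
risk, non-obese participants = 126/3633 = 0.03468
RR = 0.07500 / 0.03468 = 2.16
AR% = (0.07500 − 0.03468) / 0.07500 = 0.5376 → 53.76%

RR = 2.16; AR% = 53.76%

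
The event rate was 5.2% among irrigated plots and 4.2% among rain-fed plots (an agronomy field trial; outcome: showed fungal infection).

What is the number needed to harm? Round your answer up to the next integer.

absolute risk difference = 0.010000
1 / 0.010000 = 100.000 → round up → 100

NNH ≈ 100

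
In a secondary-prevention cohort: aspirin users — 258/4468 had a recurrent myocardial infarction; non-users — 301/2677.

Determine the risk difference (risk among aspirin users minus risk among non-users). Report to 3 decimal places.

RD ≈ -0.055

risk, aspirin users = 258/4468 = 0.0577
risk, non-users = 301/2677 = 0.1124
risk difference = 0.0577 − 0.1124 = -0.055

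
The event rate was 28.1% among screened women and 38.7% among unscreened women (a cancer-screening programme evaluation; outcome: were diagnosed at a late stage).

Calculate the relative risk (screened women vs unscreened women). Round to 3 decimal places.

RR = 0.2810 / 0.3870 = 0.726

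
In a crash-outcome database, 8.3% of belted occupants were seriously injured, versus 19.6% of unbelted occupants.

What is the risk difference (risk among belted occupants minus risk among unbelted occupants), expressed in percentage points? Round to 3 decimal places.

risk difference = 0.0830 − 0.1960 = -0.1130 → -11.300 percentage points

-11.300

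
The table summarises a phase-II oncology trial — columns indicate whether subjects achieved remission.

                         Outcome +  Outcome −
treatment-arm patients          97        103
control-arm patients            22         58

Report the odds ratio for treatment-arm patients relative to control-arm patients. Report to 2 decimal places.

OR = (97 × 58) / (103 × 22) = 5626/2266 ≈ 2.48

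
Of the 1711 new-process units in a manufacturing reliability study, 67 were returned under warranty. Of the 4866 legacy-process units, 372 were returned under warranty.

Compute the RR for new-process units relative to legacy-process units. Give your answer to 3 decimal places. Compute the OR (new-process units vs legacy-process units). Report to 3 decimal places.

RR = 0.512; OR = 0.492

risk, new-process units = 67/1711 = 0.03916
risk, legacy-process units = 372/4866 = 0.07645
RR = 0.03916 / 0.07645 = 0.512
odds, new-process units = 67/1644 = 0.04075
odds, legacy-process units = 372/4494 = 0.08278
OR = 0.04075 / 0.08278 = 0.492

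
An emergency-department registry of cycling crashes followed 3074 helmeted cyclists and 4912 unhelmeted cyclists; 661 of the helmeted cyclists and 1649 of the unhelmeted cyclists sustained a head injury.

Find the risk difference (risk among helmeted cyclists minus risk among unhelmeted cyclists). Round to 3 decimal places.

-0.121

risk, helmeted cyclists = 661/3074 = 0.2150
risk, unhelmeted cyclists = 1649/4912 = 0.3357
risk difference = 0.2150 − 0.3357 = -0.121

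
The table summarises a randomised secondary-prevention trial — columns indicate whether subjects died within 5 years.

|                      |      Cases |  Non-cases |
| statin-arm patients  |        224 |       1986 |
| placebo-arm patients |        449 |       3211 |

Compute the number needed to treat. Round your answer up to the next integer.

risk, statin-arm patients = 224/2210 = 0.101357
risk, placebo-arm patients = 449/3660 = 0.122678
absolute risk difference = 0.021320
1 / 0.021320 = 46.904 → round up → 47

NNT: 47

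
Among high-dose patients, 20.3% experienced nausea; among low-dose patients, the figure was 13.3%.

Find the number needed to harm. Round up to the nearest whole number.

absolute risk difference = 0.070000
1 / 0.070000 = 14.286 → round up → 15

NNH = 15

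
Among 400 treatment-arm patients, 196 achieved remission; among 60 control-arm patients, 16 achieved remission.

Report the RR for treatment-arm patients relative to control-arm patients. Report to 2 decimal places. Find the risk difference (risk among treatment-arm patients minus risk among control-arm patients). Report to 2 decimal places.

risk, treatment-arm patients = 196/400 = 0.4900
risk, control-arm patients = 16/60 = 0.2667
RR = 0.4900 / 0.2667 = 1.84
risk difference = 0.4900 − 0.2667 = 0.22

RR = 1.84; RD = 0.22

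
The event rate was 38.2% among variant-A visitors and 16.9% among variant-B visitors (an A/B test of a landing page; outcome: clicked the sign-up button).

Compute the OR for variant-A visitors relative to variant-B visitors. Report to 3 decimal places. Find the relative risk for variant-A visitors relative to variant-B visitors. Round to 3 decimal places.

odds, variant-A visitors = 0.3820/0.6180 = 0.6181
odds, variant-B visitors = 0.1690/0.8310 = 0.2034
OR = 0.6181 / 0.2034 = 3.039
RR = 0.3820 / 0.1690 = 2.260

OR = 3.039; RR = 2.260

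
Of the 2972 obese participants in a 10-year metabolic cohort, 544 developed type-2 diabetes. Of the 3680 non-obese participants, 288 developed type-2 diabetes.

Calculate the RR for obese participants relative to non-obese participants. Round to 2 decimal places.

RR ≈ 2.34

risk, obese participants = 544/2972 = 0.1830
risk, non-obese participants = 288/3680 = 0.0783
RR = 0.1830 / 0.0783 = 2.34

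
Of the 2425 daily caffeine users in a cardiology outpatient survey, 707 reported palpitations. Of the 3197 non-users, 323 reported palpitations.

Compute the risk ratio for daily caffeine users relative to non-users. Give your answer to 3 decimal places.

risk, daily caffeine users = 707/2425 = 0.2915
risk, non-users = 323/3197 = 0.1010
RR = 0.2915 / 0.1010 = 2.886

2.886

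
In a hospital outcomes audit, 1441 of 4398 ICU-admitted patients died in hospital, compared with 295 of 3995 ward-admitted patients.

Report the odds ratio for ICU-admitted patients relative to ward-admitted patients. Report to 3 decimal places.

OR = (1441 × 3700) / (2957 × 295) = 5331700/872315 ≈ 6.112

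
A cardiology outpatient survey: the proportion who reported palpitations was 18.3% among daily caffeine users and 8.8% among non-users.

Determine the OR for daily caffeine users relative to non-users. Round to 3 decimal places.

odds, daily caffeine users = 0.1830/0.8170 = 0.2240
odds, non-users = 0.0880/0.9120 = 0.0965
OR = 0.2240 / 0.0965 = 2.321

2.321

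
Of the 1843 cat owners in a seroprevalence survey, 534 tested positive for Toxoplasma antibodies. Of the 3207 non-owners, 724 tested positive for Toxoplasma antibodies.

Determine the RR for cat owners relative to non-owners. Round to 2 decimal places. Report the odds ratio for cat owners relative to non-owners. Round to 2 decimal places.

risk, cat owners = 534/1843 = 0.2897
risk, non-owners = 724/3207 = 0.2258
RR = 0.2897 / 0.2258 = 1.28
odds, cat owners = 534/1309 = 0.4079
odds, non-owners = 724/2483 = 0.2916
OR = 0.4079 / 0.2916 = 1.40

RR = 1.28; OR = 1.40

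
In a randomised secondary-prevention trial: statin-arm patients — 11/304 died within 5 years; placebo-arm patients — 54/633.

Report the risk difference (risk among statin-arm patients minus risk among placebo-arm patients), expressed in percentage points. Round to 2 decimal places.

RD: -4.91

risk, statin-arm patients = 11/304 = 0.03618
risk, placebo-arm patients = 54/633 = 0.08531
risk difference = 0.03618 − 0.08531 = -0.04912 → -4.91 percentage points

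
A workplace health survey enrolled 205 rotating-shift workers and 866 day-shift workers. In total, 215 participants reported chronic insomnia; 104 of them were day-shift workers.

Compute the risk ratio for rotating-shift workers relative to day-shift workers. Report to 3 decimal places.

4.509

rotating-shift workers with the outcome: 215 − 104 = 111
rotating-shift workers without the outcome: 205 − 111 = 94
day-shift workers without the outcome: 866 − 104 = 762
risk, rotating-shift workers = 111/205 = 0.5415
risk, day-shift workers = 104/866 = 0.1201
RR = 0.5415 / 0.1201 = 4.509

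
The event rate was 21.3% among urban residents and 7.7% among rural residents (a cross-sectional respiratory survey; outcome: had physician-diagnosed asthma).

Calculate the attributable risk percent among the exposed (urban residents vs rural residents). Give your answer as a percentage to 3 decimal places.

AR% = (0.2130 − 0.0770) / 0.2130 = 0.6385 → 63.850%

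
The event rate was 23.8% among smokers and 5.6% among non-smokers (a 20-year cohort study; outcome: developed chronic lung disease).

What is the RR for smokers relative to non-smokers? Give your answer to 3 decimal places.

RR = 0.2380 / 0.0560 = 4.250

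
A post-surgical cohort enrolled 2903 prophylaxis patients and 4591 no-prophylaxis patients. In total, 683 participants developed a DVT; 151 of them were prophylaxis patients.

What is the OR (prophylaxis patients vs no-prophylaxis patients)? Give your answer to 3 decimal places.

prophylaxis patients without the outcome: 2903 − 151 = 2752
no-prophylaxis patients with the outcome: 683 − 151 = 532
no-prophylaxis patients without the outcome: 4591 − 532 = 4059
odds, prophylaxis patients = 151/2752 = 0.0549
odds, no-prophylaxis patients = 532/4059 = 0.1311
OR = 0.0549 / 0.1311 = 0.419

0.419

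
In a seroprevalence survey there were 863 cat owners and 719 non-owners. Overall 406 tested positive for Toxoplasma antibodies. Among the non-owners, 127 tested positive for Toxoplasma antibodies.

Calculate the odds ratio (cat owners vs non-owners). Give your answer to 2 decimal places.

cat owners with the outcome: 406 − 127 = 279
cat owners without the outcome: 863 − 279 = 584
non-owners without the outcome: 719 − 127 = 592
odds, cat owners = 279/584 = 0.4777
odds, non-owners = 127/592 = 0.2145
OR = 0.4777 / 0.2145 = 2.23

2.23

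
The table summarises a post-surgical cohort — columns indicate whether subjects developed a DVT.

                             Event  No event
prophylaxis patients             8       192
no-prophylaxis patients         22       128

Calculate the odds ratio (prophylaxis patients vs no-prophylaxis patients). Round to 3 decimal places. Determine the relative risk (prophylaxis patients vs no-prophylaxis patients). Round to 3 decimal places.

odds, prophylaxis patients = 8/192 = 0.04167
odds, no-prophylaxis patients = 22/128 = 0.17188
OR = 0.04167 / 0.17188 = 0.242
risk, prophylaxis patients = 8/200 = 0.04000
risk, no-prophylaxis patients = 22/150 = 0.14667
RR = 0.04000 / 0.14667 = 0.273

OR = 0.242; RR = 0.273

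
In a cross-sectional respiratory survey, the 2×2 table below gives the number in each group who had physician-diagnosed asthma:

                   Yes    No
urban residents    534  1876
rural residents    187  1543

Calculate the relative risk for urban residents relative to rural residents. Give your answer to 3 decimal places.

risk, urban residents = 534/2410 = 0.2216
risk, rural residents = 187/1730 = 0.1081
RR = 0.2216 / 0.1081 = 2.050

2.050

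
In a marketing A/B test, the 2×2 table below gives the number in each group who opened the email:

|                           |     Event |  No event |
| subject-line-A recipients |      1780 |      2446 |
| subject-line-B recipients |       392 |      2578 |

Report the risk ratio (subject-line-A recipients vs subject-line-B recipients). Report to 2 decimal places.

risk, subject-line-A recipients = 1780/4226 = 0.4212
risk, subject-line-B recipients = 392/2970 = 0.1320
RR = 0.4212 / 0.1320 = 3.19

3.19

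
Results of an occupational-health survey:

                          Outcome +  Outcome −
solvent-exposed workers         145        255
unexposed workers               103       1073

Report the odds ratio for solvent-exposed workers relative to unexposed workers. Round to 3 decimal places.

OR = (145 × 1073) / (255 × 103) = 155585/26265 ≈ 5.924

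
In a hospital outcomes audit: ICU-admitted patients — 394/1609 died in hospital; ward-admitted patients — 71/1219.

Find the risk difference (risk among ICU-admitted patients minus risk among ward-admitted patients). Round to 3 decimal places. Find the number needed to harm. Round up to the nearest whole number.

RD = 0.187; NNH = 6

risk, ICU-admitted patients = 394/1609 = 0.2449
risk, ward-admitted patients = 71/1219 = 0.0582
risk difference = 0.2449 − 0.0582 = 0.187
absolute risk difference = 0.186628
1 / 0.186628 = 5.358 → round up → 6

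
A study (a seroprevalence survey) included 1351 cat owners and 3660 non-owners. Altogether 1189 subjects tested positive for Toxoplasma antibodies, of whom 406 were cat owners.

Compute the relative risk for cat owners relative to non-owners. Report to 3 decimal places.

cat owners without the outcome: 1351 − 406 = 945
non-owners with the outcome: 1189 − 406 = 783
non-owners without the outcome: 3660 − 783 = 2877
risk, cat owners = 406/1351 = 0.3005
risk, non-owners = 783/3660 = 0.2139
RR = 0.3005 / 0.2139 = 1.405

RR = 1.405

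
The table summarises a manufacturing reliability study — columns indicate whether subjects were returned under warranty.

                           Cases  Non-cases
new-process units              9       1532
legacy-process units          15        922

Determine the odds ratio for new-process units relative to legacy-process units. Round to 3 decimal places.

OR = 0.361

odds, new-process units = 9/1532 = 0.00587
odds, legacy-process units = 15/922 = 0.01627
OR = 0.00587 / 0.01627 = 0.361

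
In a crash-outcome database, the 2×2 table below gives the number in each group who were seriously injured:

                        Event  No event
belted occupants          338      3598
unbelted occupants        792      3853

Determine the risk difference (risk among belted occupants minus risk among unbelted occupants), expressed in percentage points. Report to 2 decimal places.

risk, belted occupants = 338/3936 = 0.0859
risk, unbelted occupants = 792/4645 = 0.1705
risk difference = 0.0859 − 0.1705 = -0.0846 → -8.46 percentage points

-8.46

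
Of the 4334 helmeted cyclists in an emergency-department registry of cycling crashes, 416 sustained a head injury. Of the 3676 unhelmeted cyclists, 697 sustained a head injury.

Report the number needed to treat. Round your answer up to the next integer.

11

risk, helmeted cyclists = 416/4334 = 0.095985
risk, unhelmeted cyclists = 697/3676 = 0.189608
absolute risk difference = 0.093623
1 / 0.093623 = 10.681 → round up → 11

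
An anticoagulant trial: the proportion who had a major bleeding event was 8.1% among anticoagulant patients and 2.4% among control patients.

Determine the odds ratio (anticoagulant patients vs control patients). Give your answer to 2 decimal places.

odds, anticoagulant patients = 0.08100/0.91900 = 0.08814
odds, control patients = 0.02400/0.97600 = 0.02459
OR = 0.08814 / 0.02459 = 3.58

OR = 3.58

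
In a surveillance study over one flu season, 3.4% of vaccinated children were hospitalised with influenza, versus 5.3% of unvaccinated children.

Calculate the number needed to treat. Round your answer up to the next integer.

53

absolute risk difference = 0.019000
1 / 0.019000 = 52.632 → round up → 53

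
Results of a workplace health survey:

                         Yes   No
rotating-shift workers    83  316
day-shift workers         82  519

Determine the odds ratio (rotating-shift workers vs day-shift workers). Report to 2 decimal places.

OR = (83 × 519) / (316 × 82) = 43077/25912 ≈ 1.66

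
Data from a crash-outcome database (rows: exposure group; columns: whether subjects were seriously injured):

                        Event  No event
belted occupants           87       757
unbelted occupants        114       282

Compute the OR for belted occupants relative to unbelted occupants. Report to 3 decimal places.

OR ≈ 0.284

odds, belted occupants = 87/757 = 0.1149
odds, unbelted occupants = 114/282 = 0.4043
OR = 0.1149 / 0.4043 = 0.284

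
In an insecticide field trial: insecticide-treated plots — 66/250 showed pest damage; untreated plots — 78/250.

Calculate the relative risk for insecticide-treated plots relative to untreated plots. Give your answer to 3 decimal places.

0.846

risk, insecticide-treated plots = 66/250 = 0.2640
risk, untreated plots = 78/250 = 0.3120
RR = 0.2640 / 0.3120 = 0.846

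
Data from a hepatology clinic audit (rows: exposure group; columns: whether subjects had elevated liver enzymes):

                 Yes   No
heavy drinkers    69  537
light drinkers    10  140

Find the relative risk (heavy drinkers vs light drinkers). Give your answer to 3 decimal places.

risk, heavy drinkers = 69/606 = 0.1139
risk, light drinkers = 10/150 = 0.0667
RR = 0.1139 / 0.0667 = 1.708

RR = 1.708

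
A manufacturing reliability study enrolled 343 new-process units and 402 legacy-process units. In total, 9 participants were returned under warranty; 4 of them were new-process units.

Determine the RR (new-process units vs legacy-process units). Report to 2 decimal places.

0.94

new-process units without the outcome: 343 − 4 = 339
legacy-process units with the outcome: 9 − 4 = 5
legacy-process units without the outcome: 402 − 5 = 397
risk, new-process units = 4/343 = 0.01166
risk, legacy-process units = 5/402 = 0.01244
RR = 0.01166 / 0.01244 = 0.94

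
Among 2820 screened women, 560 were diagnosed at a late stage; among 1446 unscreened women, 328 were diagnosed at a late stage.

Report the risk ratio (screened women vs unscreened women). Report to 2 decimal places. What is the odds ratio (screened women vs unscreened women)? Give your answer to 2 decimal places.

risk, screened women = 560/2820 = 0.1986
risk, unscreened women = 328/1446 = 0.2268
RR = 0.1986 / 0.2268 = 0.88
OR = (560 × 1118) / (2260 × 328) = 626080/741280 ≈ 0.84

RR = 0.88; OR = 0.84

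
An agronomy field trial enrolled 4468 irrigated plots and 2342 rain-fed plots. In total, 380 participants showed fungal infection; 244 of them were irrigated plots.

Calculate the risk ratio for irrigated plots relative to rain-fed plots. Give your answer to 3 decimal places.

0.940

irrigated plots without the outcome: 4468 − 244 = 4224
rain-fed plots with the outcome: 380 − 244 = 136
rain-fed plots without the outcome: 2342 − 136 = 2206
risk, irrigated plots = 244/4468 = 0.0546
risk, rain-fed plots = 136/2342 = 0.0581
RR = 0.0546 / 0.0581 = 0.940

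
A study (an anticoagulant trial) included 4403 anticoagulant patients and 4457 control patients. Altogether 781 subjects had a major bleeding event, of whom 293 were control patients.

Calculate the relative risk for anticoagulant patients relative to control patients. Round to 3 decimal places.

anticoagulant patients with the outcome: 781 − 293 = 488
anticoagulant patients without the outcome: 4403 − 488 = 3915
control patients without the outcome: 4457 − 293 = 4164
risk, anticoagulant patients = 488/4403 = 0.1108
risk, control patients = 293/4457 = 0.0657
RR = 0.1108 / 0.0657 = 1.686

RR ≈ 1.686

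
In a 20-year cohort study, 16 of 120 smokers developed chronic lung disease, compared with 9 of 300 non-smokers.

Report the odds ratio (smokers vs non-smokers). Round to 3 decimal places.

OR = (16 × 291) / (104 × 9) = 4656/936 ≈ 4.974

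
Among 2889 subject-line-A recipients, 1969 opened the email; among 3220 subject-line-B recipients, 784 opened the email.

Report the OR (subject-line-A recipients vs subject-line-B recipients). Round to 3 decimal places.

OR = (1969 × 2436) / (920 × 784) = 4796484/721280 ≈ 6.650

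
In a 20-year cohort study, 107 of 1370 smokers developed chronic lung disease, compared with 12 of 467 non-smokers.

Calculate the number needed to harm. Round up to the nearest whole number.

20

risk, smokers = 107/1370 = 0.078102
risk, non-smokers = 12/467 = 0.025696
absolute risk difference = 0.052406
1 / 0.052406 = 19.082 → round up → 20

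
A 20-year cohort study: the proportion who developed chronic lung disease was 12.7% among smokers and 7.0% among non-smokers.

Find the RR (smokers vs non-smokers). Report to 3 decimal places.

RR = 0.1270 / 0.0700 = 1.814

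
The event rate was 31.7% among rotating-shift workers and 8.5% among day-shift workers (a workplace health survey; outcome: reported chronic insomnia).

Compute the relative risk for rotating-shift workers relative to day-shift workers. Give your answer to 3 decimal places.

RR = 0.3170 / 0.0850 = 3.729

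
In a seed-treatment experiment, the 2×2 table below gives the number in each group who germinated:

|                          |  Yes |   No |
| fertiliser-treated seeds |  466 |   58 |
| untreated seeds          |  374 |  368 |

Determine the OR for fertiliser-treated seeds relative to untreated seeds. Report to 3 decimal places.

OR = (466 × 368) / (58 × 374) = 171488/21692 ≈ 7.906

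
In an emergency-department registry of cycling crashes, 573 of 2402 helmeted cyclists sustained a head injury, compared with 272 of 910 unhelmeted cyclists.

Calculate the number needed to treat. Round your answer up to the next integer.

risk, helmeted cyclists = 573/2402 = 0.238551
risk, unhelmeted cyclists = 272/910 = 0.298901
absolute risk difference = 0.060350
1 / 0.060350 = 16.570 → round up → 17

NNT: 17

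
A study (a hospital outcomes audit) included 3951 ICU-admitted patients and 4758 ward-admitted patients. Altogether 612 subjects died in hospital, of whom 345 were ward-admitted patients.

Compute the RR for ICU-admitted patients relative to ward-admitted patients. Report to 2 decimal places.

ICU-admitted patients with the outcome: 612 − 345 = 267
ICU-admitted patients without the outcome: 3951 − 267 = 3684
ward-admitted patients without the outcome: 4758 − 345 = 4413
risk, ICU-admitted patients = 267/3951 = 0.0676
risk, ward-admitted patients = 345/4758 = 0.0725
RR = 0.0676 / 0.0725 = 0.93

RR: 0.93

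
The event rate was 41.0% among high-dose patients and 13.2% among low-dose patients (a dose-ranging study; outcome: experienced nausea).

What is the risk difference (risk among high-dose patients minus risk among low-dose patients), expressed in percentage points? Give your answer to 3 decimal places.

RD: 27.800

risk difference = 0.4100 − 0.1320 = 0.2780 → 27.800 percentage points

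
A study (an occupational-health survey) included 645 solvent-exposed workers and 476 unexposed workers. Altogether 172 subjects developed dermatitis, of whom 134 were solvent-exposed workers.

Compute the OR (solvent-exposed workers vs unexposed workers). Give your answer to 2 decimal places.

solvent-exposed workers without the outcome: 645 − 134 = 511
unexposed workers with the outcome: 172 − 134 = 38
unexposed workers without the outcome: 476 − 38 = 438
OR = (134 × 438) / (511 × 38) = 58692/19418 ≈ 3.02

OR ≈ 3.02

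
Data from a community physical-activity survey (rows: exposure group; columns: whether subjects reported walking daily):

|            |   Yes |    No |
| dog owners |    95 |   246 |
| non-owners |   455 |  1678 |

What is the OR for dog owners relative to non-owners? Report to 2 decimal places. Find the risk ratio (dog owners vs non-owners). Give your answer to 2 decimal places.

odds, dog owners = 95/246 = 0.3862
odds, non-owners = 455/1678 = 0.2712
OR = 0.3862 / 0.2712 = 1.42
risk, dog owners = 95/341 = 0.2786
risk, non-owners = 455/2133 = 0.2133
RR = 0.2786 / 0.2133 = 1.31

OR = 1.42; RR = 1.31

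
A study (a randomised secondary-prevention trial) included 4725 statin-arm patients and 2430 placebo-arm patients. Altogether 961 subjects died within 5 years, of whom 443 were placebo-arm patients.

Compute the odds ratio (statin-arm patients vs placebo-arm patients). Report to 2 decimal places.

OR: 0.55

statin-arm patients with the outcome: 961 − 443 = 518
statin-arm patients without the outcome: 4725 − 518 = 4207
placebo-arm patients without the outcome: 2430 − 443 = 1987
OR = (518 × 1987) / (4207 × 443) = 1029266/1863701 ≈ 0.55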